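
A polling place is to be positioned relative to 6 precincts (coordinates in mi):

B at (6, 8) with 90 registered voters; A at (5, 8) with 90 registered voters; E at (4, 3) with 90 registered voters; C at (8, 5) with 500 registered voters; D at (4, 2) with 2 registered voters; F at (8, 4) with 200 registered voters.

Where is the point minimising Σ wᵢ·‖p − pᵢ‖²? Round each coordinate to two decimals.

The minimiser of Σwᵢ‖p−pᵢ‖² is the weighted centroid p* = (Σwᵢpᵢ)/(Σwᵢ).
Σwᵢ = 972.
Σwᵢxᵢ = 90·6 + 90·5 + 90·4 + 500·8 + 2·4 + 200·8 = 6958.
Σwᵢyᵢ = 90·8 + 90·8 + 90·3 + 500·5 + 2·2 + 200·4 = 5014.
x* = 6958/972 = 7.16, y* = 5014/972 = 5.16.

(7.16, 5.16)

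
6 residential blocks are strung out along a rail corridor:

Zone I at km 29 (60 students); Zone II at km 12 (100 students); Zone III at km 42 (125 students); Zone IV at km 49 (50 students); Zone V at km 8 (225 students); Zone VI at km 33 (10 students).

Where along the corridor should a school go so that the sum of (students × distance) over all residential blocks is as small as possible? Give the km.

x = 12

For a sum of weighted absolute distances on a line, the optimum is the weighted median (not the mean). Total weight W = 570; half-weight = 285.
Sort by position and accumulate weight:
  km 8 (Zone V, w=225) → cum 225
  km 12 (Zone II, w=100) → cum 325  ≥ 285 → median here
  km 29 (Zone I, w=60) → cum 385
  km 33 (Zone VI, w=10) → cum 395
  km 42 (Zone III, w=125) → cum 520
  km 49 (Zone IV, w=50) → cum 570
Optimal location: km 12.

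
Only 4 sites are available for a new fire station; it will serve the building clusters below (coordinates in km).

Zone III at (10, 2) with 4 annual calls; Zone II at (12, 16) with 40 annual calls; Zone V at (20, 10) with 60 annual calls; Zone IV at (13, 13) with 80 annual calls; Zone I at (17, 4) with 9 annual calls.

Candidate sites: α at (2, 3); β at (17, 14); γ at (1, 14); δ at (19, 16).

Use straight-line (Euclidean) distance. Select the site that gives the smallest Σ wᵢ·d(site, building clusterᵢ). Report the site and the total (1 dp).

Total weighted distance at each candidate:
  α (2, 3): total = 3171.7
  β (17, 14): total = 990.8
  γ (1, 14): total = 2805.3
  δ (19, 16): total = 1357.7
Minimum is at β with total 990.8 km.

β, total 990.8 km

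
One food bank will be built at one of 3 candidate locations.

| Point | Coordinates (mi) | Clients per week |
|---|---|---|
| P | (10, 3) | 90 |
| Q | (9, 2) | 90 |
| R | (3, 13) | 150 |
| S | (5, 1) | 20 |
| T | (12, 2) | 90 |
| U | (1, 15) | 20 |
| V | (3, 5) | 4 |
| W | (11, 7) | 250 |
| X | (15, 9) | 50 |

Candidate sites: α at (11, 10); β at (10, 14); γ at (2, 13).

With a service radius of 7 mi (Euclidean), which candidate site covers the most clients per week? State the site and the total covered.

Coverage radius r = 7 mi; a point is covered iff (Δx)²+(Δy)² ≤ 7² = 49.
  α (11, 10): covers {W, X} → 300
  β (10, 14): covers {none} → 0
  γ (2, 13): covers {R, U} → 170
Maximum coverage at α: 300 clients per week.

α, covering 300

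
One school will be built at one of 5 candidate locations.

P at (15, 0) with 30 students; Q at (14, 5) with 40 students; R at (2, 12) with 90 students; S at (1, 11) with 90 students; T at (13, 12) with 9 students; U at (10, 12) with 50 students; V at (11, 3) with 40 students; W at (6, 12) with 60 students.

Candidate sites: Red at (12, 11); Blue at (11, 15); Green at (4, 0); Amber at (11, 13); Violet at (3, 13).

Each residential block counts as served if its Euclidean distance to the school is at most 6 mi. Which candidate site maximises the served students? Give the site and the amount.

Violet, covering 240

Coverage radius r = 6 mi; a point is covered iff (Δx)²+(Δy)² ≤ 6² = 36.
  Red (12, 11): covers {T, U} → 59
  Blue (11, 15): covers {T, U, W} → 119
  Green (4, 0): covers {none} → 0
  Amber (11, 13): covers {T, U, W} → 119
  Violet (3, 13): covers {R, S, W} → 240
Maximum coverage at Violet: 240 students.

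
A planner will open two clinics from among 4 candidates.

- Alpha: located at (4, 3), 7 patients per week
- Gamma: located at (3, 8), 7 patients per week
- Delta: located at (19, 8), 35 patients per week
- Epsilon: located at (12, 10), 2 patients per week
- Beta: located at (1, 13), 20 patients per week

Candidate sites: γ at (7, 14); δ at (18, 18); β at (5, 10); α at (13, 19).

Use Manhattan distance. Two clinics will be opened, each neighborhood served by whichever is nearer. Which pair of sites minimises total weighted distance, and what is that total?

Evaluate every pair (each demand assigned to the nearer of the two):
  {δ, β}: total = 623
  {γ, δ}: total = 711
  {γ, β}: total = 798
  {β, α}: total = 798
  {γ, α}: total = 921
  {δ, α}: total = 1087
Best pair: {δ, β} with total 623.

{δ, β}, total 623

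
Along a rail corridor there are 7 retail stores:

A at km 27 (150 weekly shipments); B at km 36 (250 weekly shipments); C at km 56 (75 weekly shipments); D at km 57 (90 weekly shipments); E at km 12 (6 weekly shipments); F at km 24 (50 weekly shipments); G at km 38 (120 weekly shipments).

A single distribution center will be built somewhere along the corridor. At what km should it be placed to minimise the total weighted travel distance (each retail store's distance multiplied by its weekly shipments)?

For a sum of weighted absolute distances on a line, the optimum is the weighted median (not the mean). Total weight W = 741; half-weight = 370.5.
Sort by position and accumulate weight:
  km 12 (E, w=6) → cum 6
  km 24 (F, w=50) → cum 56
  km 27 (A, w=150) → cum 206
  km 36 (B, w=250) → cum 456  ≥ 370.5 → median here
  km 38 (G, w=120) → cum 576
  km 56 (C, w=75) → cum 651
  km 57 (D, w=90) → cum 741
Optimal location: km 36.

x = 36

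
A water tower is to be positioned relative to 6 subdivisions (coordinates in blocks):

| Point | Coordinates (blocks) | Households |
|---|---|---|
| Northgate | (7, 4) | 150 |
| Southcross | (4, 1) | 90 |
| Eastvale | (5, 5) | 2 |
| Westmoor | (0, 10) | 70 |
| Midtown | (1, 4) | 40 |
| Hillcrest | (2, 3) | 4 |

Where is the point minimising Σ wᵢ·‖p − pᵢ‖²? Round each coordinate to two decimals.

(4.12, 4.42)

The minimiser of Σwᵢ‖p−pᵢ‖² is the weighted centroid p* = (Σwᵢpᵢ)/(Σwᵢ).
Σwᵢ = 356.
Σwᵢxᵢ = 150·7 + 90·4 + 2·5 + 70·0 + 40·1 + 4·2 = 1468.
Σwᵢyᵢ = 150·4 + 90·1 + 2·5 + 70·10 + 40·4 + 4·3 = 1572.
x* = 1468/356 = 4.12, y* = 1572/356 = 4.42.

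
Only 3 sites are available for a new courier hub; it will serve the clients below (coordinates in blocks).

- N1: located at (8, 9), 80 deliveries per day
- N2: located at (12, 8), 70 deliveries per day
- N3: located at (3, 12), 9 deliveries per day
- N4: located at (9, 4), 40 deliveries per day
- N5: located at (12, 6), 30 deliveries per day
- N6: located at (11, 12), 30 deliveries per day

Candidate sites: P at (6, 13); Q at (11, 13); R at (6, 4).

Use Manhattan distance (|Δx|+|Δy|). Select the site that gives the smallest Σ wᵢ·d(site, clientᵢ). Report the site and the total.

Total weighted distance at each candidate:
  P (6, 13): total = 2336
  Q (11, 13): total = 1771
  R (6, 4): total = 2109
Minimum is at Q with total 1771 blocks.

Q, total 1771 blocks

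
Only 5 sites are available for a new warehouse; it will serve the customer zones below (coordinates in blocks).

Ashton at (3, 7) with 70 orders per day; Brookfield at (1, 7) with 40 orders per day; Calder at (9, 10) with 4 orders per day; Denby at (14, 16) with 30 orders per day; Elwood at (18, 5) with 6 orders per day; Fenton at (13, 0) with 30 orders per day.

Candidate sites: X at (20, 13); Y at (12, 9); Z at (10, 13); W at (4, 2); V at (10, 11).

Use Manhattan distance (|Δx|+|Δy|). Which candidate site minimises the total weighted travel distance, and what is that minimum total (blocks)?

Total weighted distance at each candidate:
  X (20, 13): total = 3596
  Y (12, 9): total = 1936
  Z (10, 13): total = 2312
  W (4, 2): total = 1944
  V (10, 11): total = 2072
Minimum is at Y with total 1936 blocks.

Y, total 1936 blocks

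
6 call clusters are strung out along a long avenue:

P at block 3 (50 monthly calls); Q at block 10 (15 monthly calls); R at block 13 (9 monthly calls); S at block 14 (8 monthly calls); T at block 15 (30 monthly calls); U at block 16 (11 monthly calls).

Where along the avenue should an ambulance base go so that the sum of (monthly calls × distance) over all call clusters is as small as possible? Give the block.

x = 10

For a sum of weighted absolute distances on a line, the optimum is the weighted median (not the mean). Total weight W = 123; half-weight = 61.5.
Sort by position and accumulate weight:
  block 3 (P, w=50) → cum 50
  block 10 (Q, w=15) → cum 65  ≥ 61.5 → median here
  block 13 (R, w=9) → cum 74
  block 14 (S, w=8) → cum 82
  block 15 (T, w=30) → cum 112
  block 16 (U, w=11) → cum 123
Optimal location: block 10.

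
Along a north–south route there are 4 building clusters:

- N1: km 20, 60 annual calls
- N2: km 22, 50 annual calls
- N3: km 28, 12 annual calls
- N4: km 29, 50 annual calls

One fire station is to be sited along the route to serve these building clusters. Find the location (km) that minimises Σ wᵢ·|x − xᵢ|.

For a sum of weighted absolute distances on a line, the optimum is the weighted median (not the mean). Total weight W = 172; half-weight = 86.
Sort by position and accumulate weight:
  km 20 (N1, w=60) → cum 60
  km 22 (N2, w=50) → cum 110  ≥ 86 → median here
  km 28 (N3, w=12) → cum 122
  km 29 (N4, w=50) → cum 172
Optimal location: km 22.

x = 22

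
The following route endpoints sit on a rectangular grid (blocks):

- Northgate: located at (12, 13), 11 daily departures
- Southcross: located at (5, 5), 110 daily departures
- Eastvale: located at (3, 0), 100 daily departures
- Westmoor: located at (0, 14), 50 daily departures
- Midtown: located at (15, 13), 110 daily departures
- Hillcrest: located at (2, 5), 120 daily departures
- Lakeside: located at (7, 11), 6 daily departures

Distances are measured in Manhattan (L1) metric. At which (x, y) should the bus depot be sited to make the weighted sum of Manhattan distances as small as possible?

(3, 5)

Manhattan distance separates: Σwᵢ(|x−xᵢ|+|y−yᵢ|) = Σwᵢ|x−xᵢ| + Σwᵢ|y−yᵢ|, so x and y are optimised independently as 1-D weighted medians.
Total weight W = 507; half = 253.5.
x-coordinate, sorted with cumulative weight:
  x=0 (Westmoor, w=50) cum 50
  x=2 (Hillcrest, w=120) cum 170
  x=3 (Eastvale, w=100) cum 270  ← median
  x=5 (Southcross, w=110) cum 380
  x=7 (Lakeside, w=6) cum 386
  x=12 (Northgate, w=11) cum 397
  x=15 (Midtown, w=110) cum 507
⇒ x* = 3
y-coordinate, sorted with cumulative weight:
  y=0 (Eastvale, w=100) cum 100
  y=5 (Southcross, w=110) cum 210
  y=5 (Hillcrest, w=120) cum 330  ← median
  y=11 (Lakeside, w=6) cum 336
  y=13 (Northgate, w=11) cum 347
  y=13 (Midtown, w=110) cum 457
  y=14 (Westmoor, w=50) cum 507
⇒ y* = 5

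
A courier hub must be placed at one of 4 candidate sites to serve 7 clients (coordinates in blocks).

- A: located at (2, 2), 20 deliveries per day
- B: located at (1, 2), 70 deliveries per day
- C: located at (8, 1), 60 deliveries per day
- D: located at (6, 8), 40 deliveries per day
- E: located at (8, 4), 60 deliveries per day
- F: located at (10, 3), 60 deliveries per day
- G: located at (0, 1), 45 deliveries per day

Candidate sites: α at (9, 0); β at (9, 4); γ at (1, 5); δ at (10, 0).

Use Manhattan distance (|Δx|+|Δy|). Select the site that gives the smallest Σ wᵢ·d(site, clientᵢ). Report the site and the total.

Total weighted distance at each candidate:
  α (9, 0): total = 2430
  β (9, 4): total = 2120
  γ (1, 5): total = 2635
  δ (10, 0): total = 2665
Minimum is at β with total 2120 blocks.

β, total 2120 blocks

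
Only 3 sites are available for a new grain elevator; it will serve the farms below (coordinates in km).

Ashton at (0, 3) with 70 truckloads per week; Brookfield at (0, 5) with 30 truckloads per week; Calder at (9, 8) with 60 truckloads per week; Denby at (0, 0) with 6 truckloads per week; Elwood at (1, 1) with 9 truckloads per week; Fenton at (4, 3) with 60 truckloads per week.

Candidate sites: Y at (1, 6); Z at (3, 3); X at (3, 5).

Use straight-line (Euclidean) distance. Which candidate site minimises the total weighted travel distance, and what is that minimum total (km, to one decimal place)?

Total weighted distance at each candidate:
  Y (1, 6): total = 1094.6
  Z (3, 3): total = 897.7
  X (3, 5): total = 954.3
Minimum is at Z with total 897.7 km.

Z, total 897.7 km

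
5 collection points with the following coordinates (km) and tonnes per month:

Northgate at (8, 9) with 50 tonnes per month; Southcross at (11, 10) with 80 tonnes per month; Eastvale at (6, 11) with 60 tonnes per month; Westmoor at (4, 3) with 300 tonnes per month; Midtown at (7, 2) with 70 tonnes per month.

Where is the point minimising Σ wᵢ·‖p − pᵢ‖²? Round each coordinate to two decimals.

The minimiser of Σwᵢ‖p−pᵢ‖² is the weighted centroid p* = (Σwᵢpᵢ)/(Σwᵢ).
Σwᵢ = 560.
Σwᵢxᵢ = 50·8 + 80·11 + 60·6 + 300·4 + 70·7 = 3330.
Σwᵢyᵢ = 50·9 + 80·10 + 60·11 + 300·3 + 70·2 = 2950.
x* = 3330/560 = 5.95, y* = 2950/560 = 5.27.

(5.95, 5.27)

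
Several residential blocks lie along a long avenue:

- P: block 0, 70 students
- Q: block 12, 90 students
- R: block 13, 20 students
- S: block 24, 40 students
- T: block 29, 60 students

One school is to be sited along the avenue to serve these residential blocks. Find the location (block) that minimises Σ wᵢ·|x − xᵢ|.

x = 12

For a sum of weighted absolute distances on a line, the optimum is the weighted median (not the mean). Total weight W = 280; half-weight = 140.
Sort by position and accumulate weight:
  block 0 (P, w=70) → cum 70
  block 12 (Q, w=90) → cum 160  ≥ 140 → median here
  block 13 (R, w=20) → cum 180
  block 24 (S, w=40) → cum 220
  block 29 (T, w=60) → cum 280
Optimal location: block 12.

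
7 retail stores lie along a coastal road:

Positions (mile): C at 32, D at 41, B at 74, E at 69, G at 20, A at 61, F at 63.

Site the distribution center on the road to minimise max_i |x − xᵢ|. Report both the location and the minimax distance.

location 47, max distance 27

The 1-center on a line is the midpoint of the two extreme points: leftmost at 20, rightmost at 74.
Optimal location = (20 + 74)/2 = 47; maximum distance = (74 − 20)/2 = 27.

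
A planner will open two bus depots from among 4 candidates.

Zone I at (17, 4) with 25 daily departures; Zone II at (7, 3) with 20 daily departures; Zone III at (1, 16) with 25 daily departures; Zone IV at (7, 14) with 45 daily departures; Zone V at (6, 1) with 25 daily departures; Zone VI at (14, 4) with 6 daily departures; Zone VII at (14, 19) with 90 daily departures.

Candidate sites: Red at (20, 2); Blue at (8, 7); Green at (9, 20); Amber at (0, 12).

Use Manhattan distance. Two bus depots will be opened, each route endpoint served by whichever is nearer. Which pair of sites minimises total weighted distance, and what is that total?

{Blue, Green}, total 1854

Evaluate every pair (each demand assigned to the nearer of the two):
  {Blue, Green}: total = 1854
  {Red, Green}: total = 2028
  {Green, Amber}: total = 2496
  {Blue, Amber}: total = 2759
  {Red, Blue}: total = 2853
  {Red, Amber}: total = 3248
Best pair: {Blue, Green} with total 1854.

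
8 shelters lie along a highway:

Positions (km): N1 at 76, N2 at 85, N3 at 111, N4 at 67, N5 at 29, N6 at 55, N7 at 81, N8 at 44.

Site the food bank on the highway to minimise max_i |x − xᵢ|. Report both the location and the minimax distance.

location 70, max distance 41

The 1-center on a line is the midpoint of the two extreme points: leftmost at 29, rightmost at 111.
Optimal location = (29 + 111)/2 = 70; maximum distance = (111 − 29)/2 = 41.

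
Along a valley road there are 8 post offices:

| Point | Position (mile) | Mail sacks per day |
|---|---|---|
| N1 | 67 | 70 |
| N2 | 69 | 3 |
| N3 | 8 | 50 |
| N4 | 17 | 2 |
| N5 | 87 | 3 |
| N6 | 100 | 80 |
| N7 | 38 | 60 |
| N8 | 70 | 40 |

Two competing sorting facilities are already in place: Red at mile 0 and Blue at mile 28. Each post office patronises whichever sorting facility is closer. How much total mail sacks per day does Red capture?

50

The indifferent point is the midpoint (0+28)/2 = 14; post offices left of it (closer to Red at 0) go to Red, those right go to Blue.
  N3 at 8 (w=50) → Red
  N4 at 17 (w=2) → Blue
  N7 at 38 (w=60) → Blue
  N1 at 67 (w=70) → Blue
  N2 at 69 (w=3) → Blue
  N8 at 70 (w=40) → Blue
  N5 at 87 (w=3) → Blue
  N6 at 100 (w=80) → Blue
Red captures 50; Blue captures 258.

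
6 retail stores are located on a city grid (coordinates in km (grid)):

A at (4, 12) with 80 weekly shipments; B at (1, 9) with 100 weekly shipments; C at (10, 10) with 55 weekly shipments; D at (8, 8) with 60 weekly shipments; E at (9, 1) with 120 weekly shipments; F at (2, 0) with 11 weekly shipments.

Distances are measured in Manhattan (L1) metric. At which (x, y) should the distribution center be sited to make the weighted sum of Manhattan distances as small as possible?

(8, 9)

Manhattan distance separates: Σwᵢ(|x−xᵢ|+|y−yᵢ|) = Σwᵢ|x−xᵢ| + Σwᵢ|y−yᵢ|, so x and y are optimised independently as 1-D weighted medians.
Total weight W = 426; half = 213.
x-coordinate, sorted with cumulative weight:
  x=1 (B, w=100) cum 100
  x=2 (F, w=11) cum 111
  x=4 (A, w=80) cum 191
  x=8 (D, w=60) cum 251  ← median
  x=9 (E, w=120) cum 371
  x=10 (C, w=55) cum 426
⇒ x* = 8
y-coordinate, sorted with cumulative weight:
  y=0 (F, w=11) cum 11
  y=1 (E, w=120) cum 131
  y=8 (D, w=60) cum 191
  y=9 (B, w=100) cum 291  ← median
  y=10 (C, w=55) cum 346
  y=12 (A, w=80) cum 426
⇒ y* = 9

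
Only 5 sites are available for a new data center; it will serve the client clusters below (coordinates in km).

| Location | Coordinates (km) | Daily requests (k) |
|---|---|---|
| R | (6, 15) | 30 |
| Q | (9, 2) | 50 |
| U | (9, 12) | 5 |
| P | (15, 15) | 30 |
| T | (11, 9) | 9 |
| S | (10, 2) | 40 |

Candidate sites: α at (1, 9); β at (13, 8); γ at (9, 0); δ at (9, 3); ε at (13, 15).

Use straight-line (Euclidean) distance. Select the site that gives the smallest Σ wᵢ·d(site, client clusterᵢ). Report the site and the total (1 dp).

Total weighted distance at each candidate:
  α (1, 9): total = 1811.6
  β (13, 8): total = 1192.7
  γ (9, 0): total = 1276.0
  δ (9, 3): total = 982.1
  ε (13, 15): total = 1565.7
Minimum is at δ with total 982.1 km.

δ, total 982.1 km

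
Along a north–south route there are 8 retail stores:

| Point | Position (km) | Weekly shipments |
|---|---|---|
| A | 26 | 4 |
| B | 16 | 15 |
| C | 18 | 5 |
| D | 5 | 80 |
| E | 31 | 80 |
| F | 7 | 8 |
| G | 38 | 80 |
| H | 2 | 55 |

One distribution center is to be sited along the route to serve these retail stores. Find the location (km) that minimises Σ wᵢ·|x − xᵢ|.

x = 26

For a sum of weighted absolute distances on a line, the optimum is the weighted median (not the mean). Total weight W = 327; half-weight = 163.5.
Sort by position and accumulate weight:
  km 2 (H, w=55) → cum 55
  km 5 (D, w=80) → cum 135
  km 7 (F, w=8) → cum 143
  km 16 (B, w=15) → cum 158
  km 18 (C, w=5) → cum 163
  km 26 (A, w=4) → cum 167  ≥ 163.5 → median here
  km 31 (E, w=80) → cum 247
  km 38 (G, w=80) → cum 327
Optimal location: km 26.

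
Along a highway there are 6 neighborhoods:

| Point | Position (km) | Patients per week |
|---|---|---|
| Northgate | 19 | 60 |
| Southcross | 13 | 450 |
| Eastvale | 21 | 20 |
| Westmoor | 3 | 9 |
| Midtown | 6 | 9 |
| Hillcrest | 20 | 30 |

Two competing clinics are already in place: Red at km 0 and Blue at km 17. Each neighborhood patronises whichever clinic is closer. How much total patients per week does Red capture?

The indifferent point is the midpoint (0+17)/2 = 8.5; neighborhoods left of it (closer to Red at 0) go to Red, those right go to Blue.
  Westmoor at 3 (w=9) → Red
  Midtown at 6 (w=9) → Red
  Southcross at 13 (w=450) → Blue
  Northgate at 19 (w=60) → Blue
  Hillcrest at 20 (w=30) → Blue
  Eastvale at 21 (w=20) → Blue
Red captures 18; Blue captures 560.

18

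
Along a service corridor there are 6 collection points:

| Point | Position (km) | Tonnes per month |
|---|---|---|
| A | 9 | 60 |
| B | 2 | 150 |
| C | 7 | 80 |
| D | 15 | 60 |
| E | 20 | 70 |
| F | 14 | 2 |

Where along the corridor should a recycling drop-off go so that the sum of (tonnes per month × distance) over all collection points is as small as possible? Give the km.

x = 7

For a sum of weighted absolute distances on a line, the optimum is the weighted median (not the mean). Total weight W = 422; half-weight = 211.
Sort by position and accumulate weight:
  km 2 (B, w=150) → cum 150
  km 7 (C, w=80) → cum 230  ≥ 211 → median here
  km 9 (A, w=60) → cum 290
  km 14 (F, w=2) → cum 292
  km 15 (D, w=60) → cum 352
  km 20 (E, w=70) → cum 422
Optimal location: km 7.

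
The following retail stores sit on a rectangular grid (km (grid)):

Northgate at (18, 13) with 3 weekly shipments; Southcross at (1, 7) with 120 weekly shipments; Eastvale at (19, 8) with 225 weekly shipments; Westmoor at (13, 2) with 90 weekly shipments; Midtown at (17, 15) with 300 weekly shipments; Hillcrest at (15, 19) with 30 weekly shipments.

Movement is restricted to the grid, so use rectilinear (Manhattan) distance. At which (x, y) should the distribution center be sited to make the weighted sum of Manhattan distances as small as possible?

Manhattan distance separates: Σwᵢ(|x−xᵢ|+|y−yᵢ|) = Σwᵢ|x−xᵢ| + Σwᵢ|y−yᵢ|, so x and y are optimised independently as 1-D weighted medians.
Total weight W = 768; half = 384.
x-coordinate, sorted with cumulative weight:
  x=1 (Southcross, w=120) cum 120
  x=13 (Westmoor, w=90) cum 210
  x=15 (Hillcrest, w=30) cum 240
  x=17 (Midtown, w=300) cum 540  ← median
  x=18 (Northgate, w=3) cum 543
  x=19 (Eastvale, w=225) cum 768
⇒ x* = 17
y-coordinate, sorted with cumulative weight:
  y=2 (Westmoor, w=90) cum 90
  y=7 (Southcross, w=120) cum 210
  y=8 (Eastvale, w=225) cum 435  ← median
  y=13 (Northgate, w=3) cum 438
  y=15 (Midtown, w=300) cum 738
  y=19 (Hillcrest, w=30) cum 768
⇒ y* = 8

(17, 8)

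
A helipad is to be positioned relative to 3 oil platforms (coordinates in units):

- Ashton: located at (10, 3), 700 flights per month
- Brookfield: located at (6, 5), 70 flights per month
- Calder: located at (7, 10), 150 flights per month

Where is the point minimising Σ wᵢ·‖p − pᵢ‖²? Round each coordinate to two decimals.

(9.21, 4.29)

The minimiser of Σwᵢ‖p−pᵢ‖² is the weighted centroid p* = (Σwᵢpᵢ)/(Σwᵢ).
Σwᵢ = 920.
Σwᵢxᵢ = 700·10 + 70·6 + 150·7 = 8470.
Σwᵢyᵢ = 700·3 + 70·5 + 150·10 = 3950.
x* = 8470/920 = 9.21, y* = 3950/920 = 4.29.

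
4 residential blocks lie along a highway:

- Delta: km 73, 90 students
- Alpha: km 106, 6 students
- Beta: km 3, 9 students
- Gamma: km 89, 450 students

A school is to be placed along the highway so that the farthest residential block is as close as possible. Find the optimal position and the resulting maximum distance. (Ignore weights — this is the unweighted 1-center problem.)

location 54.5, max distance 51.5

The 1-center on a line is the midpoint of the two extreme points: leftmost at 3, rightmost at 106.
Optimal location = (3 + 106)/2 = 54.5; maximum distance = (106 − 3)/2 = 51.5.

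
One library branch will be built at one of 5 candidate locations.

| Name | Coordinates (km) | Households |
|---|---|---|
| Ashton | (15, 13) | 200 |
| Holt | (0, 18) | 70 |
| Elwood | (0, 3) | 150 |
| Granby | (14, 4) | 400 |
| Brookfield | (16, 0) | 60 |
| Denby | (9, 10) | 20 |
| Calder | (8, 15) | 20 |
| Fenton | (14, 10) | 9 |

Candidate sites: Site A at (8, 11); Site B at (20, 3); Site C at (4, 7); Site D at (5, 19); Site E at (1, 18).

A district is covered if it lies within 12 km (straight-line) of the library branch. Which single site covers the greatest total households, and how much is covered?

Site A, covering 869

Coverage radius r = 12 km; a point is covered iff (Δx)²+(Δy)² ≤ 12² = 144.
  Site A (8, 11): covers {Ashton, Holt, Elwood, Granby, Denby, Calder, Fenton} → 869
  Site B (20, 3): covers {Ashton, Granby, Brookfield, Fenton} → 669
  Site C (4, 7): covers {Holt, Elwood, Granby, Denby, Calder, Fenton} → 669
  Site D (5, 19): covers {Ashton, Holt, Denby, Calder} → 310
  Site E (1, 18): covers {Holt, Denby, Calder} → 110
Maximum coverage at Site A: 869 households.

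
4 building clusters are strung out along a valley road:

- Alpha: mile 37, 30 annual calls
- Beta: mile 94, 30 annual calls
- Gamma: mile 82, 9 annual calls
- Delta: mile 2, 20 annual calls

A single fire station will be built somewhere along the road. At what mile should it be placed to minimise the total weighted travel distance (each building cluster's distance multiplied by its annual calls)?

For a sum of weighted absolute distances on a line, the optimum is the weighted median (not the mean). Total weight W = 89; half-weight = 44.5.
Sort by position and accumulate weight:
  mile 2 (Delta, w=20) → cum 20
  mile 37 (Alpha, w=30) → cum 50  ≥ 44.5 → median here
  mile 82 (Gamma, w=9) → cum 59
  mile 94 (Beta, w=30) → cum 89
Optimal location: mile 37.

x = 37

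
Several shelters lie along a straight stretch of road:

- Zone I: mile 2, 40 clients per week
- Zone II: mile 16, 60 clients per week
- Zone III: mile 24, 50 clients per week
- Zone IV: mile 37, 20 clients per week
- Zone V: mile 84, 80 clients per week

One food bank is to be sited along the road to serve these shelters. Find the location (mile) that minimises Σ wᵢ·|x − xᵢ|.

x = 24

For a sum of weighted absolute distances on a line, the optimum is the weighted median (not the mean). Total weight W = 250; half-weight = 125.
Sort by position and accumulate weight:
  mile 2 (Zone I, w=40) → cum 40
  mile 16 (Zone II, w=60) → cum 100
  mile 24 (Zone III, w=50) → cum 150  ≥ 125 → median here
  mile 37 (Zone IV, w=20) → cum 170
  mile 84 (Zone V, w=80) → cum 250
Optimal location: mile 24.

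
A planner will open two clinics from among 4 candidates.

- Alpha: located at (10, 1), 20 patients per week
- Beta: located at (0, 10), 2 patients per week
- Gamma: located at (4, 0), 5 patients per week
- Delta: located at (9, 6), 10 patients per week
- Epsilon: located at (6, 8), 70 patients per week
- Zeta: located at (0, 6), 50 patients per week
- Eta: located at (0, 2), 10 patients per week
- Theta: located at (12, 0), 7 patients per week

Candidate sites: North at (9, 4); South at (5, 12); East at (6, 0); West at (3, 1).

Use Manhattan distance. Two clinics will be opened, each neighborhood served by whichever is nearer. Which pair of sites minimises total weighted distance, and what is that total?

Evaluate every pair (each demand assigned to the nearer of the two):
  {North, West}: total = 1113
  {South, West}: total = 1124
  {North, South}: total = 1218
  {South, East}: total = 1236
  {East, West}: total = 1266
  {North, East}: total = 1302
Best pair: {North, West} with total 1113.

{North, West}, total 1113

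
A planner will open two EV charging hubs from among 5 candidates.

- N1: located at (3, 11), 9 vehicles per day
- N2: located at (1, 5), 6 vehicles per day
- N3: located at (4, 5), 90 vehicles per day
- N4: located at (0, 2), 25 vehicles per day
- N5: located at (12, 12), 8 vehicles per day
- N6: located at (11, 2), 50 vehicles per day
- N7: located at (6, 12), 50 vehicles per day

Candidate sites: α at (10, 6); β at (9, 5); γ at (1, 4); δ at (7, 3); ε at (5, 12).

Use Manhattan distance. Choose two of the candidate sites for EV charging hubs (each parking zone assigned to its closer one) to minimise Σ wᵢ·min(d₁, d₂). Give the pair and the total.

Evaluate every pair (each demand assigned to the nearer of the two):
  {δ, ε}: total = 1081
  {γ, ε}: total = 1174
  {β, ε}: total = 1181
  {α, γ}: total = 1336
  {β, γ}: total = 1352
  {γ, δ}: total = 1384
  {α, ε}: total = 1423
  {α, δ}: total = 1620
  {β, δ}: total = 1636
  {α, β}: total = 1720
Best pair: {δ, ε} with total 1081.

{δ, ε}, total 1081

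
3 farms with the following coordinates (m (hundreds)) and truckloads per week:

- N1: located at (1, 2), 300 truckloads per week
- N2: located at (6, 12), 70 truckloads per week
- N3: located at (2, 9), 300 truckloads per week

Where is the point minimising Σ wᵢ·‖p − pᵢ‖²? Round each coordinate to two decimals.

(1.97, 6.18)

The minimiser of Σwᵢ‖p−pᵢ‖² is the weighted centroid p* = (Σwᵢpᵢ)/(Σwᵢ).
Σwᵢ = 670.
Σwᵢxᵢ = 300·1 + 70·6 + 300·2 = 1320.
Σwᵢyᵢ = 300·2 + 70·12 + 300·9 = 4140.
x* = 1320/670 = 1.97, y* = 4140/670 = 6.18.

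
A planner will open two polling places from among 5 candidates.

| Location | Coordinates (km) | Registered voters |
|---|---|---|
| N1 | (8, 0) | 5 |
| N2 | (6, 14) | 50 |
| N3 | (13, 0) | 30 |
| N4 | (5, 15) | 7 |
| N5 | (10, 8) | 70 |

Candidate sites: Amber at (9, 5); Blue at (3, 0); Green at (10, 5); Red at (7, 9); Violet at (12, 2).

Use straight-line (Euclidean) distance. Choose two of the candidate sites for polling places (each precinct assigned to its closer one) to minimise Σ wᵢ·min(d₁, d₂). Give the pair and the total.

{Red, Violet}, total 610.0

Evaluate every pair (each demand assigned to the nearer of the two):
  {Red, Violet}: total = 610.0
  {Green, Red}: total = 711.1
  {Amber, Red}: total = 738.2
  {Blue, Red}: total = 845.6
  {Amber, Violet}: total = 860.5
  {Green, Violet}: total = 870.1
  {Amber, Green}: total = 960.2
  {Blue, Green}: total = 980.6
  {Amber, Blue}: total = 988.2
  {Blue, Violet}: total = 1306.3
Best pair: {Red, Violet} with total 610.0.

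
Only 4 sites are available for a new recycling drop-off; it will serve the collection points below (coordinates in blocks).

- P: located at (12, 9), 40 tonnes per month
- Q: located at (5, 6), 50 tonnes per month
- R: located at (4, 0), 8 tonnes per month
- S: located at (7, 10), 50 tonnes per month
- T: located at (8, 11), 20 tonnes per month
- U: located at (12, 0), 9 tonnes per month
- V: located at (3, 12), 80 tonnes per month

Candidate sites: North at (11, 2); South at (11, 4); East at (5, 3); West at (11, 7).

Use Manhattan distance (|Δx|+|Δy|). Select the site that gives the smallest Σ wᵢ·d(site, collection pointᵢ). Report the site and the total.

Total weighted distance at each candidate:
  North (11, 2): total = 3199
  South (11, 4): total = 2753
  East (5, 3): total = 2342
  West (11, 7): total = 2184
Minimum is at West with total 2184 blocks.

West, total 2184 blocks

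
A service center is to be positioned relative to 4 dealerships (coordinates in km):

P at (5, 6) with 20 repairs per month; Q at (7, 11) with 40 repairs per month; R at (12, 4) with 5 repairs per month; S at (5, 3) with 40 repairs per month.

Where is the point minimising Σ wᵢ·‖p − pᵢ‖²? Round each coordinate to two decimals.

The minimiser of Σwᵢ‖p−pᵢ‖² is the weighted centroid p* = (Σwᵢpᵢ)/(Σwᵢ).
Σwᵢ = 105.
Σwᵢxᵢ = 20·5 + 40·7 + 5·12 + 40·5 = 640.
Σwᵢyᵢ = 20·6 + 40·11 + 5·4 + 40·3 = 700.
x* = 640/105 = 6.10, y* = 700/105 = 6.67.

(6.10, 6.67)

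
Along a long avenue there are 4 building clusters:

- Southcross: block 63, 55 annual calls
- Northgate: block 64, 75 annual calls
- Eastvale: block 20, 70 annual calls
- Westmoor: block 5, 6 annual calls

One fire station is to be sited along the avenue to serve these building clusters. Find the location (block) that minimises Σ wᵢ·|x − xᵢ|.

x = 63

For a sum of weighted absolute distances on a line, the optimum is the weighted median (not the mean). Total weight W = 206; half-weight = 103.
Sort by position and accumulate weight:
  block 5 (Westmoor, w=6) → cum 6
  block 20 (Eastvale, w=70) → cum 76
  block 63 (Southcross, w=55) → cum 131  ≥ 103 → median here
  block 64 (Northgate, w=75) → cum 206
Optimal location: block 63.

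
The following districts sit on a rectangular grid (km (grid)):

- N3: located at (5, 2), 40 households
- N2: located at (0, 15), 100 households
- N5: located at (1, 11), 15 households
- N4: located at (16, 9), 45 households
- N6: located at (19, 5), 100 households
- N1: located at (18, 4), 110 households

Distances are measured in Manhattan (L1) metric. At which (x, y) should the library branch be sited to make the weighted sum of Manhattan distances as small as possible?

Manhattan distance separates: Σwᵢ(|x−xᵢ|+|y−yᵢ|) = Σwᵢ|x−xᵢ| + Σwᵢ|y−yᵢ|, so x and y are optimised independently as 1-D weighted medians.
Total weight W = 410; half = 205.
x-coordinate, sorted with cumulative weight:
  x=0 (N2, w=100) cum 100
  x=1 (N5, w=15) cum 115
  x=5 (N3, w=40) cum 155
  x=16 (N4, w=45) cum 200
  x=18 (N1, w=110) cum 310  ← median
  x=19 (N6, w=100) cum 410
⇒ x* = 18
y-coordinate, sorted with cumulative weight:
  y=2 (N3, w=40) cum 40
  y=4 (N1, w=110) cum 150
  y=5 (N6, w=100) cum 250  ← median
  y=9 (N4, w=45) cum 295
  y=11 (N5, w=15) cum 310
  y=15 (N2, w=100) cum 410
⇒ y* = 5

(18, 5)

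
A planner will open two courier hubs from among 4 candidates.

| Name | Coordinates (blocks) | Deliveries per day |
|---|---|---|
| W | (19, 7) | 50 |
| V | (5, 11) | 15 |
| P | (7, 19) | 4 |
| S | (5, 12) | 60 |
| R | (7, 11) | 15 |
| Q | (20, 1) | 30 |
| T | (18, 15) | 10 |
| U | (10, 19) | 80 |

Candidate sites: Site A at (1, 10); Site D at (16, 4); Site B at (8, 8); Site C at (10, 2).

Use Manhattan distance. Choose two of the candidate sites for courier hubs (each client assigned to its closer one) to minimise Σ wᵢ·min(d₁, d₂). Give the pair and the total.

Evaluate every pair (each demand assigned to the nearer of the two):
  {Site D, Site B}: total = 2298
  {Site A, Site D}: total = 2680
  {Site B, Site C}: total = 2758
  {Site A, Site B}: total = 2923
  {Site A, Site C}: total = 3200
  {Site D, Site C}: total = 3370
Best pair: {Site D, Site B} with total 2298.

{Site D, Site B}, total 2298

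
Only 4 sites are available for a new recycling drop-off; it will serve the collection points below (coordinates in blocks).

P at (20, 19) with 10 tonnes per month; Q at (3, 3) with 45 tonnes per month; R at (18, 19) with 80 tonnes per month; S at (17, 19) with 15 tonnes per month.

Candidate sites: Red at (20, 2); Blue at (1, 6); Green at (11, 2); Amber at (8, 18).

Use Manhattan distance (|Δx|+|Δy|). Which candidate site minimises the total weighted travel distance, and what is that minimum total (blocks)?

Total weighted distance at each candidate:
  Red (20, 2): total = 2800
  Blue (1, 6): total = 3380
  Green (11, 2): total = 2930
  Amber (8, 18): total = 2060
Minimum is at Amber with total 2060 blocks.

Amber, total 2060 blocks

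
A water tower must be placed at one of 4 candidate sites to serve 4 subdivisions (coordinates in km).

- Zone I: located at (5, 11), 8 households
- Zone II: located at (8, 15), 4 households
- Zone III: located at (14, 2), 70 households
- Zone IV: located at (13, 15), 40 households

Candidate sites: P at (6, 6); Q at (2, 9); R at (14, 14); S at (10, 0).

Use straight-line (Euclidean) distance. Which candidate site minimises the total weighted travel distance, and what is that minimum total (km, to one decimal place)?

R, total 996.8 km

Total weighted distance at each candidate:
  P (6, 6): total = 1159.8
  Q (2, 9): total = 1536.5
  R (14, 14): total = 996.8
  S (10, 0): total = 1082.1
Minimum is at R with total 996.8 km.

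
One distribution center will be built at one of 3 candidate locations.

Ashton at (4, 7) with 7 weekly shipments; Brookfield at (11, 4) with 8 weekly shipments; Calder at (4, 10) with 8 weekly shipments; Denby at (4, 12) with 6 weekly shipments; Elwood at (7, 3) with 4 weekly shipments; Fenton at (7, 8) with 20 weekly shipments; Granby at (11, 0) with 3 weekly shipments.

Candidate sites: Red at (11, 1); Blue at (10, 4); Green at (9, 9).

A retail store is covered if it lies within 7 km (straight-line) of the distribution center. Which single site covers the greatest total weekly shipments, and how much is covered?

Green, covering 53

Coverage radius r = 7 km; a point is covered iff (Δx)²+(Δy)² ≤ 7² = 49.
  Red (11, 1): covers {Brookfield, Elwood, Granby} → 15
  Blue (10, 4): covers {Ashton, Brookfield, Elwood, Fenton, Granby} → 42
  Green (9, 9): covers {Ashton, Brookfield, Calder, Denby, Elwood, Fenton} → 53
Maximum coverage at Green: 53 weekly shipments.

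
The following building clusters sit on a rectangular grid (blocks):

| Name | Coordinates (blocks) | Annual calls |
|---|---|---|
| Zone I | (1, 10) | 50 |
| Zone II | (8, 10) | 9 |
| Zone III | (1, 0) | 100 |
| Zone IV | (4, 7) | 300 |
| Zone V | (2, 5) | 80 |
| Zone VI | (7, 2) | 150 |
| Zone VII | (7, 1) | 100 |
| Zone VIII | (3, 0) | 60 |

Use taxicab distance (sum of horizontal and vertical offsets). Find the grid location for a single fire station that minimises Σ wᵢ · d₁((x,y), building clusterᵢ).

Manhattan distance separates: Σwᵢ(|x−xᵢ|+|y−yᵢ|) = Σwᵢ|x−xᵢ| + Σwᵢ|y−yᵢ|, so x and y are optimised independently as 1-D weighted medians.
Total weight W = 849; half = 424.5.
x-coordinate, sorted with cumulative weight:
  x=1 (Zone I, w=50) cum 50
  x=1 (Zone III, w=100) cum 150
  x=2 (Zone V, w=80) cum 230
  x=3 (Zone VIII, w=60) cum 290
  x=4 (Zone IV, w=300) cum 590  ← median
  x=7 (Zone VI, w=150) cum 740
  x=7 (Zone VII, w=100) cum 840
  x=8 (Zone II, w=9) cum 849
⇒ x* = 4
y-coordinate, sorted with cumulative weight:
  y=0 (Zone III, w=100) cum 100
  y=0 (Zone VIII, w=60) cum 160
  y=1 (Zone VII, w=100) cum 260
  y=2 (Zone VI, w=150) cum 410
  y=5 (Zone V, w=80) cum 490  ← median
  y=7 (Zone IV, w=300) cum 790
  y=10 (Zone I, w=50) cum 840
  y=10 (Zone II, w=9) cum 849
⇒ y* = 5

(4, 5)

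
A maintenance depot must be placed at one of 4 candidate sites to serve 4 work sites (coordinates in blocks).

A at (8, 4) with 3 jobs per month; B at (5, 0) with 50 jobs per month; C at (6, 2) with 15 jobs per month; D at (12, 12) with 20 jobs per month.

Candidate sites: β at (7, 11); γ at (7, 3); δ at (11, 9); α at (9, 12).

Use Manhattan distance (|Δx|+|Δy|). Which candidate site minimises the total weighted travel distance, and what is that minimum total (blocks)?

Total weighted distance at each candidate:
  β (7, 11): total = 944
  γ (7, 3): total = 566
  δ (11, 9): total = 1034
  α (9, 12): total = 1082
Minimum is at γ with total 566 blocks.

γ, total 566 blocks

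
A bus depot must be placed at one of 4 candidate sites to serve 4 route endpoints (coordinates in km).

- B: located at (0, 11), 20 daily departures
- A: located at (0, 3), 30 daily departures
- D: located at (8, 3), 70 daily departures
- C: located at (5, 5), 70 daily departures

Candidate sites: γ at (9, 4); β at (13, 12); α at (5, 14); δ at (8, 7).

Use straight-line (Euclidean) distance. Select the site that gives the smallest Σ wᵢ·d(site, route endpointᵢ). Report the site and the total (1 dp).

γ, total 887.3 km

Total weighted distance at each candidate:
  γ (9, 4): total = 887.3
  β (13, 12): total = 2199.9
  α (5, 14): total = 1907.2
  δ (8, 7): total = 979.6
Minimum is at γ with total 887.3 km.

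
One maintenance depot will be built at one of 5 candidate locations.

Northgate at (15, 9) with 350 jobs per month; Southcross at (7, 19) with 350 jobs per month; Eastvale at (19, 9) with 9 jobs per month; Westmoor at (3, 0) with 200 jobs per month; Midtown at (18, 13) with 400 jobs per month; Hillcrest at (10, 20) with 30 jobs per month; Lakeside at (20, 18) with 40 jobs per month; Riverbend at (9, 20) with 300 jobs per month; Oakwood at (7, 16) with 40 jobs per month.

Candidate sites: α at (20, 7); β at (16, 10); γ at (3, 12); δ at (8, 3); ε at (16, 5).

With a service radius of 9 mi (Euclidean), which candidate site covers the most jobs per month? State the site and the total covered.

β, covering 799

Coverage radius r = 9 mi; a point is covered iff (Δx)²+(Δy)² ≤ 9² = 81.
  α (20, 7): covers {Northgate, Eastvale, Midtown} → 759
  β (16, 10): covers {Northgate, Eastvale, Midtown, Lakeside} → 799
  γ (3, 12): covers {Southcross, Oakwood} → 390
  δ (8, 3): covers {Westmoor} → 200
  ε (16, 5): covers {Northgate, Eastvale, Midtown} → 759
Maximum coverage at β: 799 jobs per month.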